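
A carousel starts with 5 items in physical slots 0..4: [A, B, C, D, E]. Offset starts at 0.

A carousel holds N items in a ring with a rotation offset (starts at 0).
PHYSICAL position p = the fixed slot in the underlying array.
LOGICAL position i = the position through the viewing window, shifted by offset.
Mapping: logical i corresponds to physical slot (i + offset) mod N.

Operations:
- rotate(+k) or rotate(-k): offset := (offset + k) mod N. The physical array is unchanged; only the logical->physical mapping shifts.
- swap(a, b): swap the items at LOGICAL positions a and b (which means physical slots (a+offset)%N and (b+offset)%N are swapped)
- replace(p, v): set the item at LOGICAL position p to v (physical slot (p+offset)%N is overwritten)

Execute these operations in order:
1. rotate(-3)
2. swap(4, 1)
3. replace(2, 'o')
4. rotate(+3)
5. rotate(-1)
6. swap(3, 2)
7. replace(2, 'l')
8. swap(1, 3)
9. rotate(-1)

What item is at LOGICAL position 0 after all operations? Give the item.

Answer: B

Derivation:
After op 1 (rotate(-3)): offset=2, physical=[A,B,C,D,E], logical=[C,D,E,A,B]
After op 2 (swap(4, 1)): offset=2, physical=[A,D,C,B,E], logical=[C,B,E,A,D]
After op 3 (replace(2, 'o')): offset=2, physical=[A,D,C,B,o], logical=[C,B,o,A,D]
After op 4 (rotate(+3)): offset=0, physical=[A,D,C,B,o], logical=[A,D,C,B,o]
After op 5 (rotate(-1)): offset=4, physical=[A,D,C,B,o], logical=[o,A,D,C,B]
After op 6 (swap(3, 2)): offset=4, physical=[A,C,D,B,o], logical=[o,A,C,D,B]
After op 7 (replace(2, 'l')): offset=4, physical=[A,l,D,B,o], logical=[o,A,l,D,B]
After op 8 (swap(1, 3)): offset=4, physical=[D,l,A,B,o], logical=[o,D,l,A,B]
After op 9 (rotate(-1)): offset=3, physical=[D,l,A,B,o], logical=[B,o,D,l,A]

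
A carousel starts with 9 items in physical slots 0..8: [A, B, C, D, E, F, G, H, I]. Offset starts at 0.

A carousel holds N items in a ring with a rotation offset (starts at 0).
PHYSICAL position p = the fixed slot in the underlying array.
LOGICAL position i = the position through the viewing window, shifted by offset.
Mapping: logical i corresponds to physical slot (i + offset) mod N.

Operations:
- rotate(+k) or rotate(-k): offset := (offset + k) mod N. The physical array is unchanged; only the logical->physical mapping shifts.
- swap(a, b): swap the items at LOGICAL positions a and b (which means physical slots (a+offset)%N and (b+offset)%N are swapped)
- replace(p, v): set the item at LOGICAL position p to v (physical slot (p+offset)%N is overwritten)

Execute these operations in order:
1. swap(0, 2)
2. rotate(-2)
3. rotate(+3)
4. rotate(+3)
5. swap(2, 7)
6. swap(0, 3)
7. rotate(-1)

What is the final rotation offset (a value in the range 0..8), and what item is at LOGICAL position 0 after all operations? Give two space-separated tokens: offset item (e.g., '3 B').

After op 1 (swap(0, 2)): offset=0, physical=[C,B,A,D,E,F,G,H,I], logical=[C,B,A,D,E,F,G,H,I]
After op 2 (rotate(-2)): offset=7, physical=[C,B,A,D,E,F,G,H,I], logical=[H,I,C,B,A,D,E,F,G]
After op 3 (rotate(+3)): offset=1, physical=[C,B,A,D,E,F,G,H,I], logical=[B,A,D,E,F,G,H,I,C]
After op 4 (rotate(+3)): offset=4, physical=[C,B,A,D,E,F,G,H,I], logical=[E,F,G,H,I,C,B,A,D]
After op 5 (swap(2, 7)): offset=4, physical=[C,B,G,D,E,F,A,H,I], logical=[E,F,A,H,I,C,B,G,D]
After op 6 (swap(0, 3)): offset=4, physical=[C,B,G,D,H,F,A,E,I], logical=[H,F,A,E,I,C,B,G,D]
After op 7 (rotate(-1)): offset=3, physical=[C,B,G,D,H,F,A,E,I], logical=[D,H,F,A,E,I,C,B,G]

Answer: 3 D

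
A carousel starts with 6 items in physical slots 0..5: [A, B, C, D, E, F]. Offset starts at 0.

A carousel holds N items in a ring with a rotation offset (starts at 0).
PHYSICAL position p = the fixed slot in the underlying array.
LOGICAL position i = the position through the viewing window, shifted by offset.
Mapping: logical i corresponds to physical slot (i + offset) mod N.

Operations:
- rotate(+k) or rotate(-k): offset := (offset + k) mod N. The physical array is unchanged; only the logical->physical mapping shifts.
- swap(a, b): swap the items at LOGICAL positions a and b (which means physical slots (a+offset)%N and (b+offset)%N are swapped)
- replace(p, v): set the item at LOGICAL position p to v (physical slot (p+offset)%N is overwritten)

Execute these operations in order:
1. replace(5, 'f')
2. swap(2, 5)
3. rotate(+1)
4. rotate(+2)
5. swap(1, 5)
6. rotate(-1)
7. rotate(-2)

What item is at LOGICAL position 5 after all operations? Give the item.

Answer: C

Derivation:
After op 1 (replace(5, 'f')): offset=0, physical=[A,B,C,D,E,f], logical=[A,B,C,D,E,f]
After op 2 (swap(2, 5)): offset=0, physical=[A,B,f,D,E,C], logical=[A,B,f,D,E,C]
After op 3 (rotate(+1)): offset=1, physical=[A,B,f,D,E,C], logical=[B,f,D,E,C,A]
After op 4 (rotate(+2)): offset=3, physical=[A,B,f,D,E,C], logical=[D,E,C,A,B,f]
After op 5 (swap(1, 5)): offset=3, physical=[A,B,E,D,f,C], logical=[D,f,C,A,B,E]
After op 6 (rotate(-1)): offset=2, physical=[A,B,E,D,f,C], logical=[E,D,f,C,A,B]
After op 7 (rotate(-2)): offset=0, physical=[A,B,E,D,f,C], logical=[A,B,E,D,f,C]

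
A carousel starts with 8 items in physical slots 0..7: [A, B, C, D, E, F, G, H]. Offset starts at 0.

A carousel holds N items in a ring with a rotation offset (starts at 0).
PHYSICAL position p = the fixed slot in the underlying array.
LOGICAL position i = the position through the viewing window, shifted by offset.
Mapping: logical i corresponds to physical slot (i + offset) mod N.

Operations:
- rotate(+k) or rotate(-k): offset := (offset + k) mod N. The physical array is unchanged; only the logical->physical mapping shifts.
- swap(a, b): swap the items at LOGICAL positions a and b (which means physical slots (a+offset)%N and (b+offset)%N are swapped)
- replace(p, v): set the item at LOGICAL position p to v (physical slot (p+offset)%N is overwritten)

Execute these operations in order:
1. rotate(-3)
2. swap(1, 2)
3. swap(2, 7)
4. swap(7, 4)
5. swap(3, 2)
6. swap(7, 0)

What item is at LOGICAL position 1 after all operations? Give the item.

After op 1 (rotate(-3)): offset=5, physical=[A,B,C,D,E,F,G,H], logical=[F,G,H,A,B,C,D,E]
After op 2 (swap(1, 2)): offset=5, physical=[A,B,C,D,E,F,H,G], logical=[F,H,G,A,B,C,D,E]
After op 3 (swap(2, 7)): offset=5, physical=[A,B,C,D,G,F,H,E], logical=[F,H,E,A,B,C,D,G]
After op 4 (swap(7, 4)): offset=5, physical=[A,G,C,D,B,F,H,E], logical=[F,H,E,A,G,C,D,B]
After op 5 (swap(3, 2)): offset=5, physical=[E,G,C,D,B,F,H,A], logical=[F,H,A,E,G,C,D,B]
After op 6 (swap(7, 0)): offset=5, physical=[E,G,C,D,F,B,H,A], logical=[B,H,A,E,G,C,D,F]

Answer: H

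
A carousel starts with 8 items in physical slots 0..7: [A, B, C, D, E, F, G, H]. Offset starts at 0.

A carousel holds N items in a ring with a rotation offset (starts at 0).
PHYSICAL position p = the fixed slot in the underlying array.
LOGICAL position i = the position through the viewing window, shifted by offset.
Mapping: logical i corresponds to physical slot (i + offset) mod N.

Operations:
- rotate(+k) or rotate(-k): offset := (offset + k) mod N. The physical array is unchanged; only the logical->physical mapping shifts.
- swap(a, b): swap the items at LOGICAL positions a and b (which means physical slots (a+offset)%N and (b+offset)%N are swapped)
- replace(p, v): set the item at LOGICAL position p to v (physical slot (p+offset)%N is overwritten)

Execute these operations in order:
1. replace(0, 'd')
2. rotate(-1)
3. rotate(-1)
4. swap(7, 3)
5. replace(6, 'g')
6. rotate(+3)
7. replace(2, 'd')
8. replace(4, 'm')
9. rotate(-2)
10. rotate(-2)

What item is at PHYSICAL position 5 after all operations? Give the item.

Answer: m

Derivation:
After op 1 (replace(0, 'd')): offset=0, physical=[d,B,C,D,E,F,G,H], logical=[d,B,C,D,E,F,G,H]
After op 2 (rotate(-1)): offset=7, physical=[d,B,C,D,E,F,G,H], logical=[H,d,B,C,D,E,F,G]
After op 3 (rotate(-1)): offset=6, physical=[d,B,C,D,E,F,G,H], logical=[G,H,d,B,C,D,E,F]
After op 4 (swap(7, 3)): offset=6, physical=[d,F,C,D,E,B,G,H], logical=[G,H,d,F,C,D,E,B]
After op 5 (replace(6, 'g')): offset=6, physical=[d,F,C,D,g,B,G,H], logical=[G,H,d,F,C,D,g,B]
After op 6 (rotate(+3)): offset=1, physical=[d,F,C,D,g,B,G,H], logical=[F,C,D,g,B,G,H,d]
After op 7 (replace(2, 'd')): offset=1, physical=[d,F,C,d,g,B,G,H], logical=[F,C,d,g,B,G,H,d]
After op 8 (replace(4, 'm')): offset=1, physical=[d,F,C,d,g,m,G,H], logical=[F,C,d,g,m,G,H,d]
After op 9 (rotate(-2)): offset=7, physical=[d,F,C,d,g,m,G,H], logical=[H,d,F,C,d,g,m,G]
After op 10 (rotate(-2)): offset=5, physical=[d,F,C,d,g,m,G,H], logical=[m,G,H,d,F,C,d,g]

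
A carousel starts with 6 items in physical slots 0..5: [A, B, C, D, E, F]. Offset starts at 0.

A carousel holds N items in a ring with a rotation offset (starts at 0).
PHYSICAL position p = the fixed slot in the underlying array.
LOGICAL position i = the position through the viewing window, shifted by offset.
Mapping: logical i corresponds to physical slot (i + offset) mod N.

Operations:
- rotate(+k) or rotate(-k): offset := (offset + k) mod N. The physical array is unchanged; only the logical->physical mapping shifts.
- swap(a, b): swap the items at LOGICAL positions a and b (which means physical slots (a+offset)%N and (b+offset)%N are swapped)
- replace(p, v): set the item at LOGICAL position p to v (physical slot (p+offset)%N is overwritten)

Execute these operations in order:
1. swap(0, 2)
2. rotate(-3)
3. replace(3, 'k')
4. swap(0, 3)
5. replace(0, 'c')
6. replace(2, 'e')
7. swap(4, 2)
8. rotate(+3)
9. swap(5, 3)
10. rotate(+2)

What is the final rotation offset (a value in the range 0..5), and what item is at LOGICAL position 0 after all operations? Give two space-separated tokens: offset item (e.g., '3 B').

After op 1 (swap(0, 2)): offset=0, physical=[C,B,A,D,E,F], logical=[C,B,A,D,E,F]
After op 2 (rotate(-3)): offset=3, physical=[C,B,A,D,E,F], logical=[D,E,F,C,B,A]
After op 3 (replace(3, 'k')): offset=3, physical=[k,B,A,D,E,F], logical=[D,E,F,k,B,A]
After op 4 (swap(0, 3)): offset=3, physical=[D,B,A,k,E,F], logical=[k,E,F,D,B,A]
After op 5 (replace(0, 'c')): offset=3, physical=[D,B,A,c,E,F], logical=[c,E,F,D,B,A]
After op 6 (replace(2, 'e')): offset=3, physical=[D,B,A,c,E,e], logical=[c,E,e,D,B,A]
After op 7 (swap(4, 2)): offset=3, physical=[D,e,A,c,E,B], logical=[c,E,B,D,e,A]
After op 8 (rotate(+3)): offset=0, physical=[D,e,A,c,E,B], logical=[D,e,A,c,E,B]
After op 9 (swap(5, 3)): offset=0, physical=[D,e,A,B,E,c], logical=[D,e,A,B,E,c]
After op 10 (rotate(+2)): offset=2, physical=[D,e,A,B,E,c], logical=[A,B,E,c,D,e]

Answer: 2 A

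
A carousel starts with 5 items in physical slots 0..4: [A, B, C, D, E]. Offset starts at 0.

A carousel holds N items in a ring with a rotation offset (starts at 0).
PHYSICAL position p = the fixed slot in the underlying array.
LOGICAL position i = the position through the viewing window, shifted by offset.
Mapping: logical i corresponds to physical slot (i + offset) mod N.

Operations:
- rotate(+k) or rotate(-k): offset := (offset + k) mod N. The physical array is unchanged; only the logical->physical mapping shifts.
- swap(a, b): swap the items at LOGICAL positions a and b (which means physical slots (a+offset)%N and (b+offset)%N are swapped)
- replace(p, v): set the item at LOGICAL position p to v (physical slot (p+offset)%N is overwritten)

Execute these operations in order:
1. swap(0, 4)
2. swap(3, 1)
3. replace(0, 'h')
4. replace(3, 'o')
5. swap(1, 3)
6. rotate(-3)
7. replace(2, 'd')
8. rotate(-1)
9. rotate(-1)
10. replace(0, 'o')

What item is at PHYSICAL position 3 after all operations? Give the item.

After op 1 (swap(0, 4)): offset=0, physical=[E,B,C,D,A], logical=[E,B,C,D,A]
After op 2 (swap(3, 1)): offset=0, physical=[E,D,C,B,A], logical=[E,D,C,B,A]
After op 3 (replace(0, 'h')): offset=0, physical=[h,D,C,B,A], logical=[h,D,C,B,A]
After op 4 (replace(3, 'o')): offset=0, physical=[h,D,C,o,A], logical=[h,D,C,o,A]
After op 5 (swap(1, 3)): offset=0, physical=[h,o,C,D,A], logical=[h,o,C,D,A]
After op 6 (rotate(-3)): offset=2, physical=[h,o,C,D,A], logical=[C,D,A,h,o]
After op 7 (replace(2, 'd')): offset=2, physical=[h,o,C,D,d], logical=[C,D,d,h,o]
After op 8 (rotate(-1)): offset=1, physical=[h,o,C,D,d], logical=[o,C,D,d,h]
After op 9 (rotate(-1)): offset=0, physical=[h,o,C,D,d], logical=[h,o,C,D,d]
After op 10 (replace(0, 'o')): offset=0, physical=[o,o,C,D,d], logical=[o,o,C,D,d]

Answer: D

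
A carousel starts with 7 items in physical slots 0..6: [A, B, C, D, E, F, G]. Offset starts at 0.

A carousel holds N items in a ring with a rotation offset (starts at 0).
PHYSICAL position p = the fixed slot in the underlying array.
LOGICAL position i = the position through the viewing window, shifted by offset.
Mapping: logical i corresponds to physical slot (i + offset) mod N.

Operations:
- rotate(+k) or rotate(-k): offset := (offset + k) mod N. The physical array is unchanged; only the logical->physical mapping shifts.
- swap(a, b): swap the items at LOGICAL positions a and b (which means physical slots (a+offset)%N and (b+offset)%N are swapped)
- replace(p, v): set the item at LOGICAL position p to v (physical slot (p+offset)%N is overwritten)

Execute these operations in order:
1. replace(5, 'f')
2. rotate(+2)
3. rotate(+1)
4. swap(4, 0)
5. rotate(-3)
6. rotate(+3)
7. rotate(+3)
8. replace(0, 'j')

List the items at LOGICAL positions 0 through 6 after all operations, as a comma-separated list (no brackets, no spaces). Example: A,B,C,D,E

After op 1 (replace(5, 'f')): offset=0, physical=[A,B,C,D,E,f,G], logical=[A,B,C,D,E,f,G]
After op 2 (rotate(+2)): offset=2, physical=[A,B,C,D,E,f,G], logical=[C,D,E,f,G,A,B]
After op 3 (rotate(+1)): offset=3, physical=[A,B,C,D,E,f,G], logical=[D,E,f,G,A,B,C]
After op 4 (swap(4, 0)): offset=3, physical=[D,B,C,A,E,f,G], logical=[A,E,f,G,D,B,C]
After op 5 (rotate(-3)): offset=0, physical=[D,B,C,A,E,f,G], logical=[D,B,C,A,E,f,G]
After op 6 (rotate(+3)): offset=3, physical=[D,B,C,A,E,f,G], logical=[A,E,f,G,D,B,C]
After op 7 (rotate(+3)): offset=6, physical=[D,B,C,A,E,f,G], logical=[G,D,B,C,A,E,f]
After op 8 (replace(0, 'j')): offset=6, physical=[D,B,C,A,E,f,j], logical=[j,D,B,C,A,E,f]

Answer: j,D,B,C,A,E,f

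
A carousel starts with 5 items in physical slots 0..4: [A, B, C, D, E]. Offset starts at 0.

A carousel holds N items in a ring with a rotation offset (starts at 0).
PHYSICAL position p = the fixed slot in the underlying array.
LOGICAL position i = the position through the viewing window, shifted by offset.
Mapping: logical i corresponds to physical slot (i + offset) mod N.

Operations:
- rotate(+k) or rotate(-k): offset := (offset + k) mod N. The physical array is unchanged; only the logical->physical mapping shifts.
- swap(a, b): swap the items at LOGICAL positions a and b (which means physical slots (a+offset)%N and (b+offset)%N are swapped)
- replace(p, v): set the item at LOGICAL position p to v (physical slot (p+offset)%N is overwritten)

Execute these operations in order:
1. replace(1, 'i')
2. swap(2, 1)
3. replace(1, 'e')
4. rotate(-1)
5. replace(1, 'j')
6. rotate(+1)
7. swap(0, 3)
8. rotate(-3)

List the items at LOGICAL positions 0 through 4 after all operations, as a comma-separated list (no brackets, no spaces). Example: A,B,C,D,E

After op 1 (replace(1, 'i')): offset=0, physical=[A,i,C,D,E], logical=[A,i,C,D,E]
After op 2 (swap(2, 1)): offset=0, physical=[A,C,i,D,E], logical=[A,C,i,D,E]
After op 3 (replace(1, 'e')): offset=0, physical=[A,e,i,D,E], logical=[A,e,i,D,E]
After op 4 (rotate(-1)): offset=4, physical=[A,e,i,D,E], logical=[E,A,e,i,D]
After op 5 (replace(1, 'j')): offset=4, physical=[j,e,i,D,E], logical=[E,j,e,i,D]
After op 6 (rotate(+1)): offset=0, physical=[j,e,i,D,E], logical=[j,e,i,D,E]
After op 7 (swap(0, 3)): offset=0, physical=[D,e,i,j,E], logical=[D,e,i,j,E]
After op 8 (rotate(-3)): offset=2, physical=[D,e,i,j,E], logical=[i,j,E,D,e]

Answer: i,j,E,D,e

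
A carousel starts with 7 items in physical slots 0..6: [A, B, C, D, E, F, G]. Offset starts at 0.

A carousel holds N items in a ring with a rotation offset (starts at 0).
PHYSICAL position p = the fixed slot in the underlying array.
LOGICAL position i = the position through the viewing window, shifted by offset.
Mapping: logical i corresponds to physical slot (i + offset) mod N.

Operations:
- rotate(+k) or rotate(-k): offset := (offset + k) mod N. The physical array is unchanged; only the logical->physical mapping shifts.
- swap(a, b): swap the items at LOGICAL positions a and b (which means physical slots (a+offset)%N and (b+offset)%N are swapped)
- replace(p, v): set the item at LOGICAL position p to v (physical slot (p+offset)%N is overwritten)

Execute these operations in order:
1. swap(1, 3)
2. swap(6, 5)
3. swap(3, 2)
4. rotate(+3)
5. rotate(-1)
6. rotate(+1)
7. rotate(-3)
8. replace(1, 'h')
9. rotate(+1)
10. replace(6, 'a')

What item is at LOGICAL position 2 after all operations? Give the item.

Answer: C

Derivation:
After op 1 (swap(1, 3)): offset=0, physical=[A,D,C,B,E,F,G], logical=[A,D,C,B,E,F,G]
After op 2 (swap(6, 5)): offset=0, physical=[A,D,C,B,E,G,F], logical=[A,D,C,B,E,G,F]
After op 3 (swap(3, 2)): offset=0, physical=[A,D,B,C,E,G,F], logical=[A,D,B,C,E,G,F]
After op 4 (rotate(+3)): offset=3, physical=[A,D,B,C,E,G,F], logical=[C,E,G,F,A,D,B]
After op 5 (rotate(-1)): offset=2, physical=[A,D,B,C,E,G,F], logical=[B,C,E,G,F,A,D]
After op 6 (rotate(+1)): offset=3, physical=[A,D,B,C,E,G,F], logical=[C,E,G,F,A,D,B]
After op 7 (rotate(-3)): offset=0, physical=[A,D,B,C,E,G,F], logical=[A,D,B,C,E,G,F]
After op 8 (replace(1, 'h')): offset=0, physical=[A,h,B,C,E,G,F], logical=[A,h,B,C,E,G,F]
After op 9 (rotate(+1)): offset=1, physical=[A,h,B,C,E,G,F], logical=[h,B,C,E,G,F,A]
After op 10 (replace(6, 'a')): offset=1, physical=[a,h,B,C,E,G,F], logical=[h,B,C,E,G,F,a]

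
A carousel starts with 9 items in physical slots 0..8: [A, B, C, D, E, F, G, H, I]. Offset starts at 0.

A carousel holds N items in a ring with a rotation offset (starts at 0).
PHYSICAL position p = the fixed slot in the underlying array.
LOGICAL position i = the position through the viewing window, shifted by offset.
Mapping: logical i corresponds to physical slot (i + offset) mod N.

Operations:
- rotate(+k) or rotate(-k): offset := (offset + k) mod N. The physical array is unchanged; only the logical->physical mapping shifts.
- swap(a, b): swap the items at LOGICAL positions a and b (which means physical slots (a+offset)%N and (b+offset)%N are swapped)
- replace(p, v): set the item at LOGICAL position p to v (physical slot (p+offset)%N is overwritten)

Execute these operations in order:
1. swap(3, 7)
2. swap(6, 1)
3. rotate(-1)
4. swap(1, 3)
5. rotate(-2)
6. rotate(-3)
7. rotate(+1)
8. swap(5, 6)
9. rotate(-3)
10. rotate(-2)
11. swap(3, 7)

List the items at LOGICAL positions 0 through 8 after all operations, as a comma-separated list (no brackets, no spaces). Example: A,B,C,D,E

Answer: I,G,C,B,H,E,F,A,D

Derivation:
After op 1 (swap(3, 7)): offset=0, physical=[A,B,C,H,E,F,G,D,I], logical=[A,B,C,H,E,F,G,D,I]
After op 2 (swap(6, 1)): offset=0, physical=[A,G,C,H,E,F,B,D,I], logical=[A,G,C,H,E,F,B,D,I]
After op 3 (rotate(-1)): offset=8, physical=[A,G,C,H,E,F,B,D,I], logical=[I,A,G,C,H,E,F,B,D]
After op 4 (swap(1, 3)): offset=8, physical=[C,G,A,H,E,F,B,D,I], logical=[I,C,G,A,H,E,F,B,D]
After op 5 (rotate(-2)): offset=6, physical=[C,G,A,H,E,F,B,D,I], logical=[B,D,I,C,G,A,H,E,F]
After op 6 (rotate(-3)): offset=3, physical=[C,G,A,H,E,F,B,D,I], logical=[H,E,F,B,D,I,C,G,A]
After op 7 (rotate(+1)): offset=4, physical=[C,G,A,H,E,F,B,D,I], logical=[E,F,B,D,I,C,G,A,H]
After op 8 (swap(5, 6)): offset=4, physical=[G,C,A,H,E,F,B,D,I], logical=[E,F,B,D,I,G,C,A,H]
After op 9 (rotate(-3)): offset=1, physical=[G,C,A,H,E,F,B,D,I], logical=[C,A,H,E,F,B,D,I,G]
After op 10 (rotate(-2)): offset=8, physical=[G,C,A,H,E,F,B,D,I], logical=[I,G,C,A,H,E,F,B,D]
After op 11 (swap(3, 7)): offset=8, physical=[G,C,B,H,E,F,A,D,I], logical=[I,G,C,B,H,E,F,A,D]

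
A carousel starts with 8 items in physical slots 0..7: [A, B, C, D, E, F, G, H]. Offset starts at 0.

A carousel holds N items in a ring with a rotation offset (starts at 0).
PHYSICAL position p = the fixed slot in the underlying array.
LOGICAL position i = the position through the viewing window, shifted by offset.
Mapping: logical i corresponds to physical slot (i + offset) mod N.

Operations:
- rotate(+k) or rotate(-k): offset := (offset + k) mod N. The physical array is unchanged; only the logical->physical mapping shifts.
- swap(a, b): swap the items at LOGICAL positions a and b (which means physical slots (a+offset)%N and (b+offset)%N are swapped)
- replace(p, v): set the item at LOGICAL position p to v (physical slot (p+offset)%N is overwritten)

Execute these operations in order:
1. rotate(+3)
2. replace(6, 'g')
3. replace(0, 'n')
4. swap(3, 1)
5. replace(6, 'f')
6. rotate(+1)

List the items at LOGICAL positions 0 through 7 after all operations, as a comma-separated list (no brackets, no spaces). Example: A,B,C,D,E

Answer: G,F,E,H,A,f,C,n

Derivation:
After op 1 (rotate(+3)): offset=3, physical=[A,B,C,D,E,F,G,H], logical=[D,E,F,G,H,A,B,C]
After op 2 (replace(6, 'g')): offset=3, physical=[A,g,C,D,E,F,G,H], logical=[D,E,F,G,H,A,g,C]
After op 3 (replace(0, 'n')): offset=3, physical=[A,g,C,n,E,F,G,H], logical=[n,E,F,G,H,A,g,C]
After op 4 (swap(3, 1)): offset=3, physical=[A,g,C,n,G,F,E,H], logical=[n,G,F,E,H,A,g,C]
After op 5 (replace(6, 'f')): offset=3, physical=[A,f,C,n,G,F,E,H], logical=[n,G,F,E,H,A,f,C]
After op 6 (rotate(+1)): offset=4, physical=[A,f,C,n,G,F,E,H], logical=[G,F,E,H,A,f,C,n]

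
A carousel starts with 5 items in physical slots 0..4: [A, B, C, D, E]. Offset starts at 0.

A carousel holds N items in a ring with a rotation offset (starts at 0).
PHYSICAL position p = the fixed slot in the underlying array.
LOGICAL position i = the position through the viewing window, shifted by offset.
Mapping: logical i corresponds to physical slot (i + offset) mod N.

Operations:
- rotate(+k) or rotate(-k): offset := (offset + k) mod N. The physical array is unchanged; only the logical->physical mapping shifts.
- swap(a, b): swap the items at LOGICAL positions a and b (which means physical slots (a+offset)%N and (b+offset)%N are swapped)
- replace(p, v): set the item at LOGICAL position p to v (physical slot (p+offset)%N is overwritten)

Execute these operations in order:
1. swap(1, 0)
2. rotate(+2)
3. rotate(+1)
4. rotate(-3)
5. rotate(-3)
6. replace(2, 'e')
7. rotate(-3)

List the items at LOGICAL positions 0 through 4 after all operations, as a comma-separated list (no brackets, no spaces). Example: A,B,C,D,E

Answer: e,B,A,C,D

Derivation:
After op 1 (swap(1, 0)): offset=0, physical=[B,A,C,D,E], logical=[B,A,C,D,E]
After op 2 (rotate(+2)): offset=2, physical=[B,A,C,D,E], logical=[C,D,E,B,A]
After op 3 (rotate(+1)): offset=3, physical=[B,A,C,D,E], logical=[D,E,B,A,C]
After op 4 (rotate(-3)): offset=0, physical=[B,A,C,D,E], logical=[B,A,C,D,E]
After op 5 (rotate(-3)): offset=2, physical=[B,A,C,D,E], logical=[C,D,E,B,A]
After op 6 (replace(2, 'e')): offset=2, physical=[B,A,C,D,e], logical=[C,D,e,B,A]
After op 7 (rotate(-3)): offset=4, physical=[B,A,C,D,e], logical=[e,B,A,C,D]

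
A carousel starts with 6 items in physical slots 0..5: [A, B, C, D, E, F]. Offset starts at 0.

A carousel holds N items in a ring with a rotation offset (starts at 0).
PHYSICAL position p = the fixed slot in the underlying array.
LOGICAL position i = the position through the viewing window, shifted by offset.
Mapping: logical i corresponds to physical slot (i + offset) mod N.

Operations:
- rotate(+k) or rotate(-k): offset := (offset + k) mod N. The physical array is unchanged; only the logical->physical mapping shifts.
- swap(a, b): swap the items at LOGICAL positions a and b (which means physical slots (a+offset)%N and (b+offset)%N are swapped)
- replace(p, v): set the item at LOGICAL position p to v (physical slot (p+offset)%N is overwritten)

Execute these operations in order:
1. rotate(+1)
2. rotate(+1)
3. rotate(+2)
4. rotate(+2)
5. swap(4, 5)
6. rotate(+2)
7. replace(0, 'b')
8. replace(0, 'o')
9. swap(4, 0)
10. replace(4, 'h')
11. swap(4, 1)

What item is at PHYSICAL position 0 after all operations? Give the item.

After op 1 (rotate(+1)): offset=1, physical=[A,B,C,D,E,F], logical=[B,C,D,E,F,A]
After op 2 (rotate(+1)): offset=2, physical=[A,B,C,D,E,F], logical=[C,D,E,F,A,B]
After op 3 (rotate(+2)): offset=4, physical=[A,B,C,D,E,F], logical=[E,F,A,B,C,D]
After op 4 (rotate(+2)): offset=0, physical=[A,B,C,D,E,F], logical=[A,B,C,D,E,F]
After op 5 (swap(4, 5)): offset=0, physical=[A,B,C,D,F,E], logical=[A,B,C,D,F,E]
After op 6 (rotate(+2)): offset=2, physical=[A,B,C,D,F,E], logical=[C,D,F,E,A,B]
After op 7 (replace(0, 'b')): offset=2, physical=[A,B,b,D,F,E], logical=[b,D,F,E,A,B]
After op 8 (replace(0, 'o')): offset=2, physical=[A,B,o,D,F,E], logical=[o,D,F,E,A,B]
After op 9 (swap(4, 0)): offset=2, physical=[o,B,A,D,F,E], logical=[A,D,F,E,o,B]
After op 10 (replace(4, 'h')): offset=2, physical=[h,B,A,D,F,E], logical=[A,D,F,E,h,B]
After op 11 (swap(4, 1)): offset=2, physical=[D,B,A,h,F,E], logical=[A,h,F,E,D,B]

Answer: D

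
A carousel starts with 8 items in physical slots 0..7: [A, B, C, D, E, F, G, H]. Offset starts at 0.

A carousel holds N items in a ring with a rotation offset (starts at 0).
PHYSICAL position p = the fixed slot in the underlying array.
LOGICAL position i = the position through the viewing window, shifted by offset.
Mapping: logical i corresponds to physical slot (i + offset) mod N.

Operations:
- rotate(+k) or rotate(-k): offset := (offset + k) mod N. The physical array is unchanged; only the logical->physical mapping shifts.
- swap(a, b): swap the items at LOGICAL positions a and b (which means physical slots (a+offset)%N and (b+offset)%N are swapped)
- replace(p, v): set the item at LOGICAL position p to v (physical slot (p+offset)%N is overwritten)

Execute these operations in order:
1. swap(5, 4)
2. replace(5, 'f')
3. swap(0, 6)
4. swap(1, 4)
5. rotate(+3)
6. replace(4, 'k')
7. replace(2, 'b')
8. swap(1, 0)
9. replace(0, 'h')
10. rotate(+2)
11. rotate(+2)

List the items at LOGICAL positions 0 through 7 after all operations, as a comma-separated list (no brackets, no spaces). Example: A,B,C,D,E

Answer: k,G,F,C,h,D,b,A

Derivation:
After op 1 (swap(5, 4)): offset=0, physical=[A,B,C,D,F,E,G,H], logical=[A,B,C,D,F,E,G,H]
After op 2 (replace(5, 'f')): offset=0, physical=[A,B,C,D,F,f,G,H], logical=[A,B,C,D,F,f,G,H]
After op 3 (swap(0, 6)): offset=0, physical=[G,B,C,D,F,f,A,H], logical=[G,B,C,D,F,f,A,H]
After op 4 (swap(1, 4)): offset=0, physical=[G,F,C,D,B,f,A,H], logical=[G,F,C,D,B,f,A,H]
After op 5 (rotate(+3)): offset=3, physical=[G,F,C,D,B,f,A,H], logical=[D,B,f,A,H,G,F,C]
After op 6 (replace(4, 'k')): offset=3, physical=[G,F,C,D,B,f,A,k], logical=[D,B,f,A,k,G,F,C]
After op 7 (replace(2, 'b')): offset=3, physical=[G,F,C,D,B,b,A,k], logical=[D,B,b,A,k,G,F,C]
After op 8 (swap(1, 0)): offset=3, physical=[G,F,C,B,D,b,A,k], logical=[B,D,b,A,k,G,F,C]
After op 9 (replace(0, 'h')): offset=3, physical=[G,F,C,h,D,b,A,k], logical=[h,D,b,A,k,G,F,C]
After op 10 (rotate(+2)): offset=5, physical=[G,F,C,h,D,b,A,k], logical=[b,A,k,G,F,C,h,D]
After op 11 (rotate(+2)): offset=7, physical=[G,F,C,h,D,b,A,k], logical=[k,G,F,C,h,D,b,A]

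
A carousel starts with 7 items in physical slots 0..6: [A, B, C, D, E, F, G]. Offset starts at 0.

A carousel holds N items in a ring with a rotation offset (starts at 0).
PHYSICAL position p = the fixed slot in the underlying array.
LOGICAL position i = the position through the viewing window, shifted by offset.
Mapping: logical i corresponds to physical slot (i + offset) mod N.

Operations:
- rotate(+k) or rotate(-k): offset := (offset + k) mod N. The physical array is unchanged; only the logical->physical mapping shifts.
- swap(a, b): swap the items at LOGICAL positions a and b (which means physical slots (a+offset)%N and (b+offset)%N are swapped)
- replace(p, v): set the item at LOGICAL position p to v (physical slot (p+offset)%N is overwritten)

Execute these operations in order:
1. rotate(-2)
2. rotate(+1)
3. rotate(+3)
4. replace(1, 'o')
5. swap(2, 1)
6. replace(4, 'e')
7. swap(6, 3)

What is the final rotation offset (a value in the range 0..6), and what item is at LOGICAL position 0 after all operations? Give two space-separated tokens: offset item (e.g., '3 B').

Answer: 2 C

Derivation:
After op 1 (rotate(-2)): offset=5, physical=[A,B,C,D,E,F,G], logical=[F,G,A,B,C,D,E]
After op 2 (rotate(+1)): offset=6, physical=[A,B,C,D,E,F,G], logical=[G,A,B,C,D,E,F]
After op 3 (rotate(+3)): offset=2, physical=[A,B,C,D,E,F,G], logical=[C,D,E,F,G,A,B]
After op 4 (replace(1, 'o')): offset=2, physical=[A,B,C,o,E,F,G], logical=[C,o,E,F,G,A,B]
After op 5 (swap(2, 1)): offset=2, physical=[A,B,C,E,o,F,G], logical=[C,E,o,F,G,A,B]
After op 6 (replace(4, 'e')): offset=2, physical=[A,B,C,E,o,F,e], logical=[C,E,o,F,e,A,B]
After op 7 (swap(6, 3)): offset=2, physical=[A,F,C,E,o,B,e], logical=[C,E,o,B,e,A,F]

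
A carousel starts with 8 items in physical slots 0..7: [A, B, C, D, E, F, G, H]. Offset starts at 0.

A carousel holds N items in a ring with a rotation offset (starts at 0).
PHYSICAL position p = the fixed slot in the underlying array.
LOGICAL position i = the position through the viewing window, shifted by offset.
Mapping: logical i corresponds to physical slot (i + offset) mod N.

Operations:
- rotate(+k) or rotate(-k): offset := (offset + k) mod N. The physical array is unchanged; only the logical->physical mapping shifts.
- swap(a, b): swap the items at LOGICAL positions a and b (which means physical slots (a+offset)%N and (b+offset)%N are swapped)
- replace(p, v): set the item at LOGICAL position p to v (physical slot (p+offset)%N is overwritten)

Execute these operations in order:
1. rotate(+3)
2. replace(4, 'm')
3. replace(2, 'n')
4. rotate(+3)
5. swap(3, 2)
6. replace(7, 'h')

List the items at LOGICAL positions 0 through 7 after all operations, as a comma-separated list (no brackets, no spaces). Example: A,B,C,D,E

After op 1 (rotate(+3)): offset=3, physical=[A,B,C,D,E,F,G,H], logical=[D,E,F,G,H,A,B,C]
After op 2 (replace(4, 'm')): offset=3, physical=[A,B,C,D,E,F,G,m], logical=[D,E,F,G,m,A,B,C]
After op 3 (replace(2, 'n')): offset=3, physical=[A,B,C,D,E,n,G,m], logical=[D,E,n,G,m,A,B,C]
After op 4 (rotate(+3)): offset=6, physical=[A,B,C,D,E,n,G,m], logical=[G,m,A,B,C,D,E,n]
After op 5 (swap(3, 2)): offset=6, physical=[B,A,C,D,E,n,G,m], logical=[G,m,B,A,C,D,E,n]
After op 6 (replace(7, 'h')): offset=6, physical=[B,A,C,D,E,h,G,m], logical=[G,m,B,A,C,D,E,h]

Answer: G,m,B,A,C,D,E,h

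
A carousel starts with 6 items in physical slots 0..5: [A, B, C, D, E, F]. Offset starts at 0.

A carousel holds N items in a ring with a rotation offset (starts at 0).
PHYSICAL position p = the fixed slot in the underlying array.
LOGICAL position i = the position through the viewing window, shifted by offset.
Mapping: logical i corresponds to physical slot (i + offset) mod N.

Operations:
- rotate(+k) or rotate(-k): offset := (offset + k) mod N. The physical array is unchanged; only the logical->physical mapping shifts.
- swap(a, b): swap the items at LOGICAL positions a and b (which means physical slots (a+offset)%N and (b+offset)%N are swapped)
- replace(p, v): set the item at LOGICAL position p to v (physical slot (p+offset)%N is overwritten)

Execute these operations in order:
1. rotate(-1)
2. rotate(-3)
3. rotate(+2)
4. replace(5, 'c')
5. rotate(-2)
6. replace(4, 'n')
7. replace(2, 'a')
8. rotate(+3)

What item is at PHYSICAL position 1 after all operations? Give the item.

Answer: B

Derivation:
After op 1 (rotate(-1)): offset=5, physical=[A,B,C,D,E,F], logical=[F,A,B,C,D,E]
After op 2 (rotate(-3)): offset=2, physical=[A,B,C,D,E,F], logical=[C,D,E,F,A,B]
After op 3 (rotate(+2)): offset=4, physical=[A,B,C,D,E,F], logical=[E,F,A,B,C,D]
After op 4 (replace(5, 'c')): offset=4, physical=[A,B,C,c,E,F], logical=[E,F,A,B,C,c]
After op 5 (rotate(-2)): offset=2, physical=[A,B,C,c,E,F], logical=[C,c,E,F,A,B]
After op 6 (replace(4, 'n')): offset=2, physical=[n,B,C,c,E,F], logical=[C,c,E,F,n,B]
After op 7 (replace(2, 'a')): offset=2, physical=[n,B,C,c,a,F], logical=[C,c,a,F,n,B]
After op 8 (rotate(+3)): offset=5, physical=[n,B,C,c,a,F], logical=[F,n,B,C,c,a]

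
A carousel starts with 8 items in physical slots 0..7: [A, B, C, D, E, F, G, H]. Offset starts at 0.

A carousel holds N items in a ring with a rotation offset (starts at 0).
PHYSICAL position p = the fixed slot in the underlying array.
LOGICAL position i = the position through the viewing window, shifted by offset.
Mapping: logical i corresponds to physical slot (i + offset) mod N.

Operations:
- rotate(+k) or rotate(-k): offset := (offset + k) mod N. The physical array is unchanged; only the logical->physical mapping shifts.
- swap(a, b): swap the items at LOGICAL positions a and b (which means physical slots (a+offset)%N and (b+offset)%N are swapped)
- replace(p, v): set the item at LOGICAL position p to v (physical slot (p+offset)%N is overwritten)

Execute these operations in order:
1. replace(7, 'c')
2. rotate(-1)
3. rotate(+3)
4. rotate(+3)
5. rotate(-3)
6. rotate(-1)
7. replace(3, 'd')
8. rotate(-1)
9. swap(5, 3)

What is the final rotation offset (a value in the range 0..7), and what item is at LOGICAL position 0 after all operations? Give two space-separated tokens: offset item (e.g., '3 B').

After op 1 (replace(7, 'c')): offset=0, physical=[A,B,C,D,E,F,G,c], logical=[A,B,C,D,E,F,G,c]
After op 2 (rotate(-1)): offset=7, physical=[A,B,C,D,E,F,G,c], logical=[c,A,B,C,D,E,F,G]
After op 3 (rotate(+3)): offset=2, physical=[A,B,C,D,E,F,G,c], logical=[C,D,E,F,G,c,A,B]
After op 4 (rotate(+3)): offset=5, physical=[A,B,C,D,E,F,G,c], logical=[F,G,c,A,B,C,D,E]
After op 5 (rotate(-3)): offset=2, physical=[A,B,C,D,E,F,G,c], logical=[C,D,E,F,G,c,A,B]
After op 6 (rotate(-1)): offset=1, physical=[A,B,C,D,E,F,G,c], logical=[B,C,D,E,F,G,c,A]
After op 7 (replace(3, 'd')): offset=1, physical=[A,B,C,D,d,F,G,c], logical=[B,C,D,d,F,G,c,A]
After op 8 (rotate(-1)): offset=0, physical=[A,B,C,D,d,F,G,c], logical=[A,B,C,D,d,F,G,c]
After op 9 (swap(5, 3)): offset=0, physical=[A,B,C,F,d,D,G,c], logical=[A,B,C,F,d,D,G,c]

Answer: 0 A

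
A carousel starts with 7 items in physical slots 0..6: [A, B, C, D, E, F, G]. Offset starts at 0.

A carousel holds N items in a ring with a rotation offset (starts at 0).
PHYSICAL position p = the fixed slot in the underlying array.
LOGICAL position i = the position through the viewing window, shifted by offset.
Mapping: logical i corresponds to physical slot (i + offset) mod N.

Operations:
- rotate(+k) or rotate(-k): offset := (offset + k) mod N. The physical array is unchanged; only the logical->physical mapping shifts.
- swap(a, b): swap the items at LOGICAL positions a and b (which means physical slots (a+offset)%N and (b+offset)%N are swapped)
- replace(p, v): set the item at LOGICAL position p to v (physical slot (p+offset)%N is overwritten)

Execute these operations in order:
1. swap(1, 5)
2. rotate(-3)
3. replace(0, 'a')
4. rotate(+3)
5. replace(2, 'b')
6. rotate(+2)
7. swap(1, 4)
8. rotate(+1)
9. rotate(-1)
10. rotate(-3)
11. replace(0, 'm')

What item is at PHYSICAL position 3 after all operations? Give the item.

Answer: G

Derivation:
After op 1 (swap(1, 5)): offset=0, physical=[A,F,C,D,E,B,G], logical=[A,F,C,D,E,B,G]
After op 2 (rotate(-3)): offset=4, physical=[A,F,C,D,E,B,G], logical=[E,B,G,A,F,C,D]
After op 3 (replace(0, 'a')): offset=4, physical=[A,F,C,D,a,B,G], logical=[a,B,G,A,F,C,D]
After op 4 (rotate(+3)): offset=0, physical=[A,F,C,D,a,B,G], logical=[A,F,C,D,a,B,G]
After op 5 (replace(2, 'b')): offset=0, physical=[A,F,b,D,a,B,G], logical=[A,F,b,D,a,B,G]
After op 6 (rotate(+2)): offset=2, physical=[A,F,b,D,a,B,G], logical=[b,D,a,B,G,A,F]
After op 7 (swap(1, 4)): offset=2, physical=[A,F,b,G,a,B,D], logical=[b,G,a,B,D,A,F]
After op 8 (rotate(+1)): offset=3, physical=[A,F,b,G,a,B,D], logical=[G,a,B,D,A,F,b]
After op 9 (rotate(-1)): offset=2, physical=[A,F,b,G,a,B,D], logical=[b,G,a,B,D,A,F]
After op 10 (rotate(-3)): offset=6, physical=[A,F,b,G,a,B,D], logical=[D,A,F,b,G,a,B]
After op 11 (replace(0, 'm')): offset=6, physical=[A,F,b,G,a,B,m], logical=[m,A,F,b,G,a,B]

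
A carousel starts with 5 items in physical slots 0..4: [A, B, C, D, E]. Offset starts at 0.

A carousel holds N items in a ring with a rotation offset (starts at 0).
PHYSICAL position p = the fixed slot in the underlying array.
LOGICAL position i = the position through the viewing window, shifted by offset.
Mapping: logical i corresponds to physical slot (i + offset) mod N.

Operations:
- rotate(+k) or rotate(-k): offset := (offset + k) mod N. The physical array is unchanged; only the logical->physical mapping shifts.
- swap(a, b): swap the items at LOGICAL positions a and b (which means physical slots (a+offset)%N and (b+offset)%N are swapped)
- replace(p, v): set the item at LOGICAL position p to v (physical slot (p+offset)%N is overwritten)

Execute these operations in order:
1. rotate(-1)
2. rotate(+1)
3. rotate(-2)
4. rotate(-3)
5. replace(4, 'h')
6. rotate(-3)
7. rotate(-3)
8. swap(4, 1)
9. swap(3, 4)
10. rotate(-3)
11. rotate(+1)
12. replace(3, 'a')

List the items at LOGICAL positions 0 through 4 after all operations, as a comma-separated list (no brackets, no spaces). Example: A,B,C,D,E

Answer: A,C,h,a,B

Derivation:
After op 1 (rotate(-1)): offset=4, physical=[A,B,C,D,E], logical=[E,A,B,C,D]
After op 2 (rotate(+1)): offset=0, physical=[A,B,C,D,E], logical=[A,B,C,D,E]
After op 3 (rotate(-2)): offset=3, physical=[A,B,C,D,E], logical=[D,E,A,B,C]
After op 4 (rotate(-3)): offset=0, physical=[A,B,C,D,E], logical=[A,B,C,D,E]
After op 5 (replace(4, 'h')): offset=0, physical=[A,B,C,D,h], logical=[A,B,C,D,h]
After op 6 (rotate(-3)): offset=2, physical=[A,B,C,D,h], logical=[C,D,h,A,B]
After op 7 (rotate(-3)): offset=4, physical=[A,B,C,D,h], logical=[h,A,B,C,D]
After op 8 (swap(4, 1)): offset=4, physical=[D,B,C,A,h], logical=[h,D,B,C,A]
After op 9 (swap(3, 4)): offset=4, physical=[D,B,A,C,h], logical=[h,D,B,A,C]
After op 10 (rotate(-3)): offset=1, physical=[D,B,A,C,h], logical=[B,A,C,h,D]
After op 11 (rotate(+1)): offset=2, physical=[D,B,A,C,h], logical=[A,C,h,D,B]
After op 12 (replace(3, 'a')): offset=2, physical=[a,B,A,C,h], logical=[A,C,h,a,B]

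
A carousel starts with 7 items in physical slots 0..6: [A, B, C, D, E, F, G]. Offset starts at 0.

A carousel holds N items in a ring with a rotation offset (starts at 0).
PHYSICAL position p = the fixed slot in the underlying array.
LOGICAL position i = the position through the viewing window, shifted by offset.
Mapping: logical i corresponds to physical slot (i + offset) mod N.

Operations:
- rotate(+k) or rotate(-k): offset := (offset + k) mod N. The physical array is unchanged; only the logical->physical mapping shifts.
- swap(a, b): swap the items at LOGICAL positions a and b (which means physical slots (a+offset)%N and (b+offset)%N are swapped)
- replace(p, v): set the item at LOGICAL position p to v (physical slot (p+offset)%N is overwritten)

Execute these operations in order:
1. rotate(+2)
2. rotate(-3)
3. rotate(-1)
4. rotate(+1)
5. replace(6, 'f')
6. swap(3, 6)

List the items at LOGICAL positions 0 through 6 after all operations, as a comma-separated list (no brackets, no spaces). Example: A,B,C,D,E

Answer: G,A,B,f,D,E,C

Derivation:
After op 1 (rotate(+2)): offset=2, physical=[A,B,C,D,E,F,G], logical=[C,D,E,F,G,A,B]
After op 2 (rotate(-3)): offset=6, physical=[A,B,C,D,E,F,G], logical=[G,A,B,C,D,E,F]
After op 3 (rotate(-1)): offset=5, physical=[A,B,C,D,E,F,G], logical=[F,G,A,B,C,D,E]
After op 4 (rotate(+1)): offset=6, physical=[A,B,C,D,E,F,G], logical=[G,A,B,C,D,E,F]
After op 5 (replace(6, 'f')): offset=6, physical=[A,B,C,D,E,f,G], logical=[G,A,B,C,D,E,f]
After op 6 (swap(3, 6)): offset=6, physical=[A,B,f,D,E,C,G], logical=[G,A,B,f,D,E,C]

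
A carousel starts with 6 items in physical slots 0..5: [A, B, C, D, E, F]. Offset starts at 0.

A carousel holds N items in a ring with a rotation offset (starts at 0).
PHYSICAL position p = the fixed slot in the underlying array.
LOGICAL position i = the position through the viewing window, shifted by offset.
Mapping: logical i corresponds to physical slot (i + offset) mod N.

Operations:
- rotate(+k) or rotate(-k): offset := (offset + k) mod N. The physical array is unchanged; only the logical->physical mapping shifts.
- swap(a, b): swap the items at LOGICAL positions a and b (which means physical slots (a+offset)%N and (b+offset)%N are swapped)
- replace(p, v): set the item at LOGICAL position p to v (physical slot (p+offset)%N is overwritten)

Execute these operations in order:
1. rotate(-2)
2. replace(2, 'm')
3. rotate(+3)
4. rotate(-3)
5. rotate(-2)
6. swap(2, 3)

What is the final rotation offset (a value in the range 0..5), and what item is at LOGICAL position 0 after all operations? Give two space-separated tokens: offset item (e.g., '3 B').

After op 1 (rotate(-2)): offset=4, physical=[A,B,C,D,E,F], logical=[E,F,A,B,C,D]
After op 2 (replace(2, 'm')): offset=4, physical=[m,B,C,D,E,F], logical=[E,F,m,B,C,D]
After op 3 (rotate(+3)): offset=1, physical=[m,B,C,D,E,F], logical=[B,C,D,E,F,m]
After op 4 (rotate(-3)): offset=4, physical=[m,B,C,D,E,F], logical=[E,F,m,B,C,D]
After op 5 (rotate(-2)): offset=2, physical=[m,B,C,D,E,F], logical=[C,D,E,F,m,B]
After op 6 (swap(2, 3)): offset=2, physical=[m,B,C,D,F,E], logical=[C,D,F,E,m,B]

Answer: 2 C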